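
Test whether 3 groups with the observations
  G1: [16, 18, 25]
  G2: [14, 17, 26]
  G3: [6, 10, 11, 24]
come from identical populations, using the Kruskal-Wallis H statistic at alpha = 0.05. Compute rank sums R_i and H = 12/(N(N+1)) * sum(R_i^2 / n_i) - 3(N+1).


Step 1: Combine all N = 10 observations and assign midranks.
sorted (value, group, rank): (6,G3,1), (10,G3,2), (11,G3,3), (14,G2,4), (16,G1,5), (17,G2,6), (18,G1,7), (24,G3,8), (25,G1,9), (26,G2,10)
Step 2: Sum ranks within each group.
R_1 = 21 (n_1 = 3)
R_2 = 20 (n_2 = 3)
R_3 = 14 (n_3 = 4)
Step 3: H = 12/(N(N+1)) * sum(R_i^2/n_i) - 3(N+1)
     = 12/(10*11) * (21^2/3 + 20^2/3 + 14^2/4) - 3*11
     = 0.109091 * 329.333 - 33
     = 2.927273.
Step 4: No ties, so H is used without correction.
Step 5: Under H0, H ~ chi^2(2); p-value = 0.231393.
Step 6: alpha = 0.05. fail to reject H0.

H = 2.9273, df = 2, p = 0.231393, fail to reject H0.


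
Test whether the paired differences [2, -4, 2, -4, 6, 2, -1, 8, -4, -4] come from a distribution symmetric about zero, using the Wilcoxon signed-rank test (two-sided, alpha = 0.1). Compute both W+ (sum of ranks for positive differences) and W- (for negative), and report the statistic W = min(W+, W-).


Step 1: Drop any zero differences (none here) and take |d_i|.
|d| = [2, 4, 2, 4, 6, 2, 1, 8, 4, 4]
Step 2: Midrank |d_i| (ties get averaged ranks).
ranks: |2|->3, |4|->6.5, |2|->3, |4|->6.5, |6|->9, |2|->3, |1|->1, |8|->10, |4|->6.5, |4|->6.5
Step 3: Attach original signs; sum ranks with positive sign and with negative sign.
W+ = 3 + 3 + 9 + 3 + 10 = 28
W- = 6.5 + 6.5 + 1 + 6.5 + 6.5 = 27
(Check: W+ + W- = 55 should equal n(n+1)/2 = 55.)
Step 4: Test statistic W = min(W+, W-) = 27.
Step 5: Ties in |d|, so use the tie-corrected normal approximation.
        E[W] = n(n+1)/4 = 10*11/4 = 27.5.
        Tie groups: |d|=2 (t=3), |d|=4 (t=4); sum(t^3 - t) = 84.
        Var[W] = n(n+1)(2n+1)/24 - sum(t^3-t)/48 = 2310/24 - 84/48 = 94.5.
        z = (W - E[W]) / sqrt(Var[W]) = (27 - 27.5) / 9.7211 = -0.0514.
        Two-sided p = 2*Phi(z) = 0.958979.
Step 6: alpha = 0.1. fail to reject H0.

W+ = 28, W- = 27, W = min = 27, p = 0.958979, fail to reject H0.


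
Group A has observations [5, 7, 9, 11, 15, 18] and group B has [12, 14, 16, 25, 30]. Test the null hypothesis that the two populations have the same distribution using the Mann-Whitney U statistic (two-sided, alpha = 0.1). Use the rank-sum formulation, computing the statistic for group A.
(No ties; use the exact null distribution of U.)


Step 1: Combine and sort all 11 observations; assign midranks.
sorted (value, group): (5,X), (7,X), (9,X), (11,X), (12,Y), (14,Y), (15,X), (16,Y), (18,X), (25,Y), (30,Y)
ranks: 5->1, 7->2, 9->3, 11->4, 12->5, 14->6, 15->7, 16->8, 18->9, 25->10, 30->11
Step 2: Rank sum for X: R1 = 1 + 2 + 3 + 4 + 7 + 9 = 26.
Step 3: U_X = R1 - n1(n1+1)/2 = 26 - 6*7/2 = 26 - 21 = 5.
       U_Y = n1*n2 - U_X = 30 - 5 = 25.
Step 4: No ties, so the exact null distribution of U (based on enumerating the C(11,6) = 462 equally likely rank assignments) gives the two-sided p-value.
Step 5: p-value = 0.082251; compare to alpha = 0.1. reject H0.

U_X = 5, p = 0.082251, reject H0 at alpha = 0.1.


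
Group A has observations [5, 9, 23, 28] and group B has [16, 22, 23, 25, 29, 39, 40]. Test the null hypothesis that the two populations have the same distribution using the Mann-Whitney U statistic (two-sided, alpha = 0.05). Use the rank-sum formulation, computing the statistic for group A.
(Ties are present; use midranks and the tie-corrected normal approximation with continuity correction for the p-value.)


Step 1: Combine and sort all 11 observations; assign midranks.
sorted (value, group): (5,X), (9,X), (16,Y), (22,Y), (23,X), (23,Y), (25,Y), (28,X), (29,Y), (39,Y), (40,Y)
ranks: 5->1, 9->2, 16->3, 22->4, 23->5.5, 23->5.5, 25->7, 28->8, 29->9, 39->10, 40->11
Step 2: Rank sum for X: R1 = 1 + 2 + 5.5 + 8 = 16.5.
Step 3: U_X = R1 - n1(n1+1)/2 = 16.5 - 4*5/2 = 16.5 - 10 = 6.5.
       U_Y = n1*n2 - U_X = 28 - 6.5 = 21.5.
Step 4: Ties are present, so use the tie-corrected normal approximation (with continuity correction) for the p-value.
Step 5: p-value = 0.184875; compare to alpha = 0.05. fail to reject H0.

U_X = 6.5, p = 0.184875, fail to reject H0 at alpha = 0.05.


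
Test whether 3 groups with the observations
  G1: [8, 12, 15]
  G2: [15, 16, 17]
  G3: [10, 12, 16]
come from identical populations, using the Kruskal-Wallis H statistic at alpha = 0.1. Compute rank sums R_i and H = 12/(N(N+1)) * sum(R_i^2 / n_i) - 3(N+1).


Step 1: Combine all N = 9 observations and assign midranks.
sorted (value, group, rank): (8,G1,1), (10,G3,2), (12,G1,3.5), (12,G3,3.5), (15,G1,5.5), (15,G2,5.5), (16,G2,7.5), (16,G3,7.5), (17,G2,9)
Step 2: Sum ranks within each group.
R_1 = 10 (n_1 = 3)
R_2 = 22 (n_2 = 3)
R_3 = 13 (n_3 = 3)
Step 3: H = 12/(N(N+1)) * sum(R_i^2/n_i) - 3(N+1)
     = 12/(9*10) * (10^2/3 + 22^2/3 + 13^2/3) - 3*10
     = 0.133333 * 251 - 30
     = 3.466667.
Step 4: Ties present; correction factor C = 1 - 18/(9^3 - 9) = 0.975000. Corrected H = 3.466667 / 0.975000 = 3.555556.
Step 5: Under H0, H ~ chi^2(2); p-value = 0.169013.
Step 6: alpha = 0.1. fail to reject H0.

H = 3.5556, df = 2, p = 0.169013, fail to reject H0.


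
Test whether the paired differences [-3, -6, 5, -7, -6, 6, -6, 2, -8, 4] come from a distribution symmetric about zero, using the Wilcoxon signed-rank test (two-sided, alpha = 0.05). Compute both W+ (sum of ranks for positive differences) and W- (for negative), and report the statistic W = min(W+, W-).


Step 1: Drop any zero differences (none here) and take |d_i|.
|d| = [3, 6, 5, 7, 6, 6, 6, 2, 8, 4]
Step 2: Midrank |d_i| (ties get averaged ranks).
ranks: |3|->2, |6|->6.5, |5|->4, |7|->9, |6|->6.5, |6|->6.5, |6|->6.5, |2|->1, |8|->10, |4|->3
Step 3: Attach original signs; sum ranks with positive sign and with negative sign.
W+ = 4 + 6.5 + 1 + 3 = 14.5
W- = 2 + 6.5 + 9 + 6.5 + 6.5 + 10 = 40.5
(Check: W+ + W- = 55 should equal n(n+1)/2 = 55.)
Step 4: Test statistic W = min(W+, W-) = 14.5.
Step 5: Ties in |d|, so use the tie-corrected normal approximation.
        E[W] = n(n+1)/4 = 10*11/4 = 27.5.
        Tie groups: |d|=6 (t=4); sum(t^3 - t) = 60.
        Var[W] = n(n+1)(2n+1)/24 - sum(t^3-t)/48 = 2310/24 - 60/48 = 95.
        z = (W - E[W]) / sqrt(Var[W]) = (14.5 - 27.5) / 9.7468 = -1.3338.
        Two-sided p = 2*Phi(z) = 0.182279.
Step 6: alpha = 0.05. fail to reject H0.

W+ = 14.5, W- = 40.5, W = min = 14.5, p = 0.182279, fail to reject H0.


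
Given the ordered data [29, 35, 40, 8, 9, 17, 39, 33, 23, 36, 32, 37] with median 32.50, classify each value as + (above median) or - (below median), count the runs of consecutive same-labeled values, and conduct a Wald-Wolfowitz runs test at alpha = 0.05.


Step 1: Compute median = 32.50; label A = above, B = below.
Labels in order: BAABBBAABABA  (n_A = 6, n_B = 6)
Step 2: Count runs R = 8.
Step 3: Under H0 (random ordering), E[R] = 2*n_A*n_B/(n_A+n_B) + 1 = 2*6*6/12 + 1 = 7.0000.
        Var[R] = 2*n_A*n_B*(2*n_A*n_B - n_A - n_B) / ((n_A+n_B)^2 * (n_A+n_B-1)) = 4320/1584 = 2.7273.
        SD[R] = 1.6514.
Step 4: Continuity-corrected z = (R - 0.5 - E[R]) / SD[R] = (8 - 0.5 - 7.0000) / 1.6514 = 0.3028.
Step 5: Two-sided p-value via normal approximation = 2*(1 - Phi(|z|)) = 0.762069.
Step 6: alpha = 0.05. fail to reject H0.

R = 8, z = 0.3028, p = 0.762069, fail to reject H0.


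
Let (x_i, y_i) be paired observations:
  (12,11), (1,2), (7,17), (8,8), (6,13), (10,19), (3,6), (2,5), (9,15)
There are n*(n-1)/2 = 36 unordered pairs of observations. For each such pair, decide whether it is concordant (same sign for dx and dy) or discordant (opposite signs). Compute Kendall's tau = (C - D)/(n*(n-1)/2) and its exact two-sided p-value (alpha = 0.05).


Step 1: Enumerate the 36 unordered pairs (i,j) with i<j and classify each by sign(x_j-x_i) * sign(y_j-y_i).
  (1,2):dx=-11,dy=-9->C; (1,3):dx=-5,dy=+6->D; (1,4):dx=-4,dy=-3->C; (1,5):dx=-6,dy=+2->D
  (1,6):dx=-2,dy=+8->D; (1,7):dx=-9,dy=-5->C; (1,8):dx=-10,dy=-6->C; (1,9):dx=-3,dy=+4->D
  (2,3):dx=+6,dy=+15->C; (2,4):dx=+7,dy=+6->C; (2,5):dx=+5,dy=+11->C; (2,6):dx=+9,dy=+17->C
  (2,7):dx=+2,dy=+4->C; (2,8):dx=+1,dy=+3->C; (2,9):dx=+8,dy=+13->C; (3,4):dx=+1,dy=-9->D
  (3,5):dx=-1,dy=-4->C; (3,6):dx=+3,dy=+2->C; (3,7):dx=-4,dy=-11->C; (3,8):dx=-5,dy=-12->C
  (3,9):dx=+2,dy=-2->D; (4,5):dx=-2,dy=+5->D; (4,6):dx=+2,dy=+11->C; (4,7):dx=-5,dy=-2->C
  (4,8):dx=-6,dy=-3->C; (4,9):dx=+1,dy=+7->C; (5,6):dx=+4,dy=+6->C; (5,7):dx=-3,dy=-7->C
  (5,8):dx=-4,dy=-8->C; (5,9):dx=+3,dy=+2->C; (6,7):dx=-7,dy=-13->C; (6,8):dx=-8,dy=-14->C
  (6,9):dx=-1,dy=-4->C; (7,8):dx=-1,dy=-1->C; (7,9):dx=+6,dy=+9->C; (8,9):dx=+7,dy=+10->C
Step 2: C = 29, D = 7, total pairs = 36.
Step 3: tau = (C - D)/(n(n-1)/2) = (29 - 7)/36 = 0.611111.
Step 4: Exact two-sided p-value (enumerate n! = 362880 permutations of y under H0): p = 0.024741.
Step 5: alpha = 0.05. reject H0.

tau_b = 0.6111 (C=29, D=7), p = 0.024741, reject H0.


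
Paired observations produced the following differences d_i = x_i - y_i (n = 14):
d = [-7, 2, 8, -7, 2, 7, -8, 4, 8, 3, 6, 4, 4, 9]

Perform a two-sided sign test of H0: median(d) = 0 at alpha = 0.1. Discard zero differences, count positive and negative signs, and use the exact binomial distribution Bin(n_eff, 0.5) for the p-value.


Step 1: Discard zero differences. Original n = 14; n_eff = number of nonzero differences = 14.
Nonzero differences (with sign): -7, +2, +8, -7, +2, +7, -8, +4, +8, +3, +6, +4, +4, +9
Step 2: Count signs: positive = 11, negative = 3.
Step 3: Under H0: P(positive) = 0.5, so the number of positives S ~ Bin(14, 0.5).
Step 4: Two-sided exact p-value = sum of Bin(14,0.5) probabilities at or below the observed probability = 0.057373.
Step 5: alpha = 0.1. reject H0.

n_eff = 14, pos = 11, neg = 3, p = 0.057373, reject H0.


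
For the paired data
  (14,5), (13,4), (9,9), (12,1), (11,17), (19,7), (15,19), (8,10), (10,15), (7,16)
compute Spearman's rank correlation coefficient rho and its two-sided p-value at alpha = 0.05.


Step 1: Rank x and y separately (midranks; no ties here).
rank(x): 14->8, 13->7, 9->3, 12->6, 11->5, 19->10, 15->9, 8->2, 10->4, 7->1
rank(y): 5->3, 4->2, 9->5, 1->1, 17->9, 7->4, 19->10, 10->6, 15->7, 16->8
Step 2: d_i = R_x(i) - R_y(i); compute d_i^2.
  (8-3)^2=25, (7-2)^2=25, (3-5)^2=4, (6-1)^2=25, (5-9)^2=16, (10-4)^2=36, (9-10)^2=1, (2-6)^2=16, (4-7)^2=9, (1-8)^2=49
sum(d^2) = 206.
Step 3: rho = 1 - 6*206 / (10*(10^2 - 1)) = 1 - 1236/990 = -0.248485.
Step 4: Under H0, t = rho * sqrt((n-2)/(1-rho^2)) = -0.7256 ~ t(8).
Step 5: Two-sided p-value from the t-distribution with 8 df = 0.488776.
Step 6: alpha = 0.05. fail to reject H0.

rho = -0.2485, p = 0.488776, fail to reject H0 at alpha = 0.05.


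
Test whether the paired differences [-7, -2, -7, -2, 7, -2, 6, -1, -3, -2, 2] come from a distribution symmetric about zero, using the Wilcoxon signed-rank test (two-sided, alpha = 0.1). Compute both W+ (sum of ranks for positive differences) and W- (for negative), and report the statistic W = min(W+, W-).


Step 1: Drop any zero differences (none here) and take |d_i|.
|d| = [7, 2, 7, 2, 7, 2, 6, 1, 3, 2, 2]
Step 2: Midrank |d_i| (ties get averaged ranks).
ranks: |7|->10, |2|->4, |7|->10, |2|->4, |7|->10, |2|->4, |6|->8, |1|->1, |3|->7, |2|->4, |2|->4
Step 3: Attach original signs; sum ranks with positive sign and with negative sign.
W+ = 10 + 8 + 4 = 22
W- = 10 + 4 + 10 + 4 + 4 + 1 + 7 + 4 = 44
(Check: W+ + W- = 66 should equal n(n+1)/2 = 66.)
Step 4: Test statistic W = min(W+, W-) = 22.
Step 5: Ties in |d|, so use the tie-corrected normal approximation.
        E[W] = n(n+1)/4 = 11*12/4 = 33.
        Tie groups: |d|=2 (t=5), |d|=7 (t=3); sum(t^3 - t) = 144.
        Var[W] = n(n+1)(2n+1)/24 - sum(t^3-t)/48 = 3036/24 - 144/48 = 123.5.
        z = (W - E[W]) / sqrt(Var[W]) = (22 - 33) / 11.1131 = -0.9898.
        Two-sided p = 2*Phi(z) = 0.322259.
Step 6: alpha = 0.1. fail to reject H0.

W+ = 22, W- = 44, W = min = 22, p = 0.322259, fail to reject H0.


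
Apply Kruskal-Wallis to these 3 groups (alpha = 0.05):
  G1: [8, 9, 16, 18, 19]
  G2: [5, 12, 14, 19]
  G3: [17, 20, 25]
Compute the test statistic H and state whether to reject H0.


Step 1: Combine all N = 12 observations and assign midranks.
sorted (value, group, rank): (5,G2,1), (8,G1,2), (9,G1,3), (12,G2,4), (14,G2,5), (16,G1,6), (17,G3,7), (18,G1,8), (19,G1,9.5), (19,G2,9.5), (20,G3,11), (25,G3,12)
Step 2: Sum ranks within each group.
R_1 = 28.5 (n_1 = 5)
R_2 = 19.5 (n_2 = 4)
R_3 = 30 (n_3 = 3)
Step 3: H = 12/(N(N+1)) * sum(R_i^2/n_i) - 3(N+1)
     = 12/(12*13) * (28.5^2/5 + 19.5^2/4 + 30^2/3) - 3*13
     = 0.076923 * 557.513 - 39
     = 3.885577.
Step 4: Ties present; correction factor C = 1 - 6/(12^3 - 12) = 0.996503. Corrected H = 3.885577 / 0.996503 = 3.899211.
Step 5: Under H0, H ~ chi^2(2); p-value = 0.142330.
Step 6: alpha = 0.05. fail to reject H0.

H = 3.8992, df = 2, p = 0.142330, fail to reject H0.


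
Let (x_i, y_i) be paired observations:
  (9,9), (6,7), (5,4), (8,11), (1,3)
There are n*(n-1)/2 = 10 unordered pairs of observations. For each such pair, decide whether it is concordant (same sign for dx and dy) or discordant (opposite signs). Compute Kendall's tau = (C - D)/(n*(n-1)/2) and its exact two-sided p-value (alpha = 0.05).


Step 1: Enumerate the 10 unordered pairs (i,j) with i<j and classify each by sign(x_j-x_i) * sign(y_j-y_i).
  (1,2):dx=-3,dy=-2->C; (1,3):dx=-4,dy=-5->C; (1,4):dx=-1,dy=+2->D; (1,5):dx=-8,dy=-6->C
  (2,3):dx=-1,dy=-3->C; (2,4):dx=+2,dy=+4->C; (2,5):dx=-5,dy=-4->C; (3,4):dx=+3,dy=+7->C
  (3,5):dx=-4,dy=-1->C; (4,5):dx=-7,dy=-8->C
Step 2: C = 9, D = 1, total pairs = 10.
Step 3: tau = (C - D)/(n(n-1)/2) = (9 - 1)/10 = 0.800000.
Step 4: Exact two-sided p-value (enumerate n! = 120 permutations of y under H0): p = 0.083333.
Step 5: alpha = 0.05. fail to reject H0.

tau_b = 0.8000 (C=9, D=1), p = 0.083333, fail to reject H0.


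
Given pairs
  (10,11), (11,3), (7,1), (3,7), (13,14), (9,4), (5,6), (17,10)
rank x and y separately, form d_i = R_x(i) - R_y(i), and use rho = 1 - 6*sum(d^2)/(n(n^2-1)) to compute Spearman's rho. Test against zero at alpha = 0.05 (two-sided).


Step 1: Rank x and y separately (midranks; no ties here).
rank(x): 10->5, 11->6, 7->3, 3->1, 13->7, 9->4, 5->2, 17->8
rank(y): 11->7, 3->2, 1->1, 7->5, 14->8, 4->3, 6->4, 10->6
Step 2: d_i = R_x(i) - R_y(i); compute d_i^2.
  (5-7)^2=4, (6-2)^2=16, (3-1)^2=4, (1-5)^2=16, (7-8)^2=1, (4-3)^2=1, (2-4)^2=4, (8-6)^2=4
sum(d^2) = 50.
Step 3: rho = 1 - 6*50 / (8*(8^2 - 1)) = 1 - 300/504 = 0.404762.
Step 4: Under H0, t = rho * sqrt((n-2)/(1-rho^2)) = 1.0842 ~ t(6).
Step 5: Two-sided p-value from the t-distribution with 6 df = 0.319889.
Step 6: alpha = 0.05. fail to reject H0.

rho = 0.4048, p = 0.319889, fail to reject H0 at alpha = 0.05.


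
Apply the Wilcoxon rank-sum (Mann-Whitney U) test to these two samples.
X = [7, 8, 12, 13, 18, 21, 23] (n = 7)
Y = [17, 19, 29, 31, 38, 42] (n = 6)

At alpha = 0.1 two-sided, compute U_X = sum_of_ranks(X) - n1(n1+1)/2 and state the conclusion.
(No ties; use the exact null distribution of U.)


Step 1: Combine and sort all 13 observations; assign midranks.
sorted (value, group): (7,X), (8,X), (12,X), (13,X), (17,Y), (18,X), (19,Y), (21,X), (23,X), (29,Y), (31,Y), (38,Y), (42,Y)
ranks: 7->1, 8->2, 12->3, 13->4, 17->5, 18->6, 19->7, 21->8, 23->9, 29->10, 31->11, 38->12, 42->13
Step 2: Rank sum for X: R1 = 1 + 2 + 3 + 4 + 6 + 8 + 9 = 33.
Step 3: U_X = R1 - n1(n1+1)/2 = 33 - 7*8/2 = 33 - 28 = 5.
       U_Y = n1*n2 - U_X = 42 - 5 = 37.
Step 4: No ties, so the exact null distribution of U (based on enumerating the C(13,7) = 1716 equally likely rank assignments) gives the two-sided p-value.
Step 5: p-value = 0.022145; compare to alpha = 0.1. reject H0.

U_X = 5, p = 0.022145, reject H0 at alpha = 0.1.


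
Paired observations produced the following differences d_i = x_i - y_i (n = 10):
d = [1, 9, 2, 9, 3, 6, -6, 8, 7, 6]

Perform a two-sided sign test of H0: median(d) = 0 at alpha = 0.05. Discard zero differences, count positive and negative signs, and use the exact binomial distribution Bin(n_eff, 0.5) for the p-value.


Step 1: Discard zero differences. Original n = 10; n_eff = number of nonzero differences = 10.
Nonzero differences (with sign): +1, +9, +2, +9, +3, +6, -6, +8, +7, +6
Step 2: Count signs: positive = 9, negative = 1.
Step 3: Under H0: P(positive) = 0.5, so the number of positives S ~ Bin(10, 0.5).
Step 4: Two-sided exact p-value = sum of Bin(10,0.5) probabilities at or below the observed probability = 0.021484.
Step 5: alpha = 0.05. reject H0.

n_eff = 10, pos = 9, neg = 1, p = 0.021484, reject H0.


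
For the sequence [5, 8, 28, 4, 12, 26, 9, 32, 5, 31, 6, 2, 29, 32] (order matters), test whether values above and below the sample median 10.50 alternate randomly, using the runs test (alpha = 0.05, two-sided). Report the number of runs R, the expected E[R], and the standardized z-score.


Step 1: Compute median = 10.50; label A = above, B = below.
Labels in order: BBABAABABABBAA  (n_A = 7, n_B = 7)
Step 2: Count runs R = 10.
Step 3: Under H0 (random ordering), E[R] = 2*n_A*n_B/(n_A+n_B) + 1 = 2*7*7/14 + 1 = 8.0000.
        Var[R] = 2*n_A*n_B*(2*n_A*n_B - n_A - n_B) / ((n_A+n_B)^2 * (n_A+n_B-1)) = 8232/2548 = 3.2308.
        SD[R] = 1.7974.
Step 4: Continuity-corrected z = (R - 0.5 - E[R]) / SD[R] = (10 - 0.5 - 8.0000) / 1.7974 = 0.8345.
Step 5: Two-sided p-value via normal approximation = 2*(1 - Phi(|z|)) = 0.403986.
Step 6: alpha = 0.05. fail to reject H0.

R = 10, z = 0.8345, p = 0.403986, fail to reject H0.


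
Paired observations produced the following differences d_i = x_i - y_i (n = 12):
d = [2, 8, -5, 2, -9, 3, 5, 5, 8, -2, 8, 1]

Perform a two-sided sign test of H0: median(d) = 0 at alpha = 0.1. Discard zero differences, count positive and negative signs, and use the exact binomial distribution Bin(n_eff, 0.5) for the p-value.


Step 1: Discard zero differences. Original n = 12; n_eff = number of nonzero differences = 12.
Nonzero differences (with sign): +2, +8, -5, +2, -9, +3, +5, +5, +8, -2, +8, +1
Step 2: Count signs: positive = 9, negative = 3.
Step 3: Under H0: P(positive) = 0.5, so the number of positives S ~ Bin(12, 0.5).
Step 4: Two-sided exact p-value = sum of Bin(12,0.5) probabilities at or below the observed probability = 0.145996.
Step 5: alpha = 0.1. fail to reject H0.

n_eff = 12, pos = 9, neg = 3, p = 0.145996, fail to reject H0.


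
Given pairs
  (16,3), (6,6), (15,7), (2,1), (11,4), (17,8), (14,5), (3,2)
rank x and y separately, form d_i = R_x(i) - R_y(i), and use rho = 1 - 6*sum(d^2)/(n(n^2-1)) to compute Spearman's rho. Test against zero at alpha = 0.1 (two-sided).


Step 1: Rank x and y separately (midranks; no ties here).
rank(x): 16->7, 6->3, 15->6, 2->1, 11->4, 17->8, 14->5, 3->2
rank(y): 3->3, 6->6, 7->7, 1->1, 4->4, 8->8, 5->5, 2->2
Step 2: d_i = R_x(i) - R_y(i); compute d_i^2.
  (7-3)^2=16, (3-6)^2=9, (6-7)^2=1, (1-1)^2=0, (4-4)^2=0, (8-8)^2=0, (5-5)^2=0, (2-2)^2=0
sum(d^2) = 26.
Step 3: rho = 1 - 6*26 / (8*(8^2 - 1)) = 1 - 156/504 = 0.690476.
Step 4: Under H0, t = rho * sqrt((n-2)/(1-rho^2)) = 2.3382 ~ t(6).
Step 5: Two-sided p-value from the t-distribution with 6 df = 0.057990.
Step 6: alpha = 0.1. reject H0.

rho = 0.6905, p = 0.057990, reject H0 at alpha = 0.1.


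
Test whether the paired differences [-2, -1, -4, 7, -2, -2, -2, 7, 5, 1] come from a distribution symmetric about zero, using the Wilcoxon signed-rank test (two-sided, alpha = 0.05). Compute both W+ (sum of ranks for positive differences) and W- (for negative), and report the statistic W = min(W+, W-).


Step 1: Drop any zero differences (none here) and take |d_i|.
|d| = [2, 1, 4, 7, 2, 2, 2, 7, 5, 1]
Step 2: Midrank |d_i| (ties get averaged ranks).
ranks: |2|->4.5, |1|->1.5, |4|->7, |7|->9.5, |2|->4.5, |2|->4.5, |2|->4.5, |7|->9.5, |5|->8, |1|->1.5
Step 3: Attach original signs; sum ranks with positive sign and with negative sign.
W+ = 9.5 + 9.5 + 8 + 1.5 = 28.5
W- = 4.5 + 1.5 + 7 + 4.5 + 4.5 + 4.5 = 26.5
(Check: W+ + W- = 55 should equal n(n+1)/2 = 55.)
Step 4: Test statistic W = min(W+, W-) = 26.5.
Step 5: Ties in |d|, so use the tie-corrected normal approximation.
        E[W] = n(n+1)/4 = 10*11/4 = 27.5.
        Tie groups: |d|=1 (t=2), |d|=2 (t=4), |d|=7 (t=2); sum(t^3 - t) = 72.
        Var[W] = n(n+1)(2n+1)/24 - sum(t^3-t)/48 = 2310/24 - 72/48 = 94.75.
        z = (W - E[W]) / sqrt(Var[W]) = (26.5 - 27.5) / 9.7340 = -0.1027.
        Two-sided p = 2*Phi(z) = 0.918175.
Step 6: alpha = 0.05. fail to reject H0.

W+ = 28.5, W- = 26.5, W = min = 26.5, p = 0.918175, fail to reject H0.


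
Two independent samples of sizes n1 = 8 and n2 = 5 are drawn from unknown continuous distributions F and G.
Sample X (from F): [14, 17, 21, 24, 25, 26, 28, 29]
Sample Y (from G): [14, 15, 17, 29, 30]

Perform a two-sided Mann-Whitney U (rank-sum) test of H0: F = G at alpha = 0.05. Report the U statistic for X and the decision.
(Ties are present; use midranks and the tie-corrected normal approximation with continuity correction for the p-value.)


Step 1: Combine and sort all 13 observations; assign midranks.
sorted (value, group): (14,X), (14,Y), (15,Y), (17,X), (17,Y), (21,X), (24,X), (25,X), (26,X), (28,X), (29,X), (29,Y), (30,Y)
ranks: 14->1.5, 14->1.5, 15->3, 17->4.5, 17->4.5, 21->6, 24->7, 25->8, 26->9, 28->10, 29->11.5, 29->11.5, 30->13
Step 2: Rank sum for X: R1 = 1.5 + 4.5 + 6 + 7 + 8 + 9 + 10 + 11.5 = 57.5.
Step 3: U_X = R1 - n1(n1+1)/2 = 57.5 - 8*9/2 = 57.5 - 36 = 21.5.
       U_Y = n1*n2 - U_X = 40 - 21.5 = 18.5.
Step 4: Ties are present, so use the tie-corrected normal approximation (with continuity correction) for the p-value.
Step 5: p-value = 0.883138; compare to alpha = 0.05. fail to reject H0.

U_X = 21.5, p = 0.883138, fail to reject H0 at alpha = 0.05.


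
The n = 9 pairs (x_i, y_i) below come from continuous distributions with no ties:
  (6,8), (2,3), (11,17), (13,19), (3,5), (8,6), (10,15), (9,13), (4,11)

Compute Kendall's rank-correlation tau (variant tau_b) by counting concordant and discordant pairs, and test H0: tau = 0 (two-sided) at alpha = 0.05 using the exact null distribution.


Step 1: Enumerate the 36 unordered pairs (i,j) with i<j and classify each by sign(x_j-x_i) * sign(y_j-y_i).
  (1,2):dx=-4,dy=-5->C; (1,3):dx=+5,dy=+9->C; (1,4):dx=+7,dy=+11->C; (1,5):dx=-3,dy=-3->C
  (1,6):dx=+2,dy=-2->D; (1,7):dx=+4,dy=+7->C; (1,8):dx=+3,dy=+5->C; (1,9):dx=-2,dy=+3->D
  (2,3):dx=+9,dy=+14->C; (2,4):dx=+11,dy=+16->C; (2,5):dx=+1,dy=+2->C; (2,6):dx=+6,dy=+3->C
  (2,7):dx=+8,dy=+12->C; (2,8):dx=+7,dy=+10->C; (2,9):dx=+2,dy=+8->C; (3,4):dx=+2,dy=+2->C
  (3,5):dx=-8,dy=-12->C; (3,6):dx=-3,dy=-11->C; (3,7):dx=-1,dy=-2->C; (3,8):dx=-2,dy=-4->C
  (3,9):dx=-7,dy=-6->C; (4,5):dx=-10,dy=-14->C; (4,6):dx=-5,dy=-13->C; (4,7):dx=-3,dy=-4->C
  (4,8):dx=-4,dy=-6->C; (4,9):dx=-9,dy=-8->C; (5,6):dx=+5,dy=+1->C; (5,7):dx=+7,dy=+10->C
  (5,8):dx=+6,dy=+8->C; (5,9):dx=+1,dy=+6->C; (6,7):dx=+2,dy=+9->C; (6,8):dx=+1,dy=+7->C
  (6,9):dx=-4,dy=+5->D; (7,8):dx=-1,dy=-2->C; (7,9):dx=-6,dy=-4->C; (8,9):dx=-5,dy=-2->C
Step 2: C = 33, D = 3, total pairs = 36.
Step 3: tau = (C - D)/(n(n-1)/2) = (33 - 3)/36 = 0.833333.
Step 4: Exact two-sided p-value (enumerate n! = 362880 permutations of y under H0): p = 0.000854.
Step 5: alpha = 0.05. reject H0.

tau_b = 0.8333 (C=33, D=3), p = 0.000854, reject H0.


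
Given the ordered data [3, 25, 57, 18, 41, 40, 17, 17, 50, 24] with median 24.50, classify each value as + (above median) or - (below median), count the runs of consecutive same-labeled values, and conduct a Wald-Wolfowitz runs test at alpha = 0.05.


Step 1: Compute median = 24.50; label A = above, B = below.
Labels in order: BAABAABBAB  (n_A = 5, n_B = 5)
Step 2: Count runs R = 7.
Step 3: Under H0 (random ordering), E[R] = 2*n_A*n_B/(n_A+n_B) + 1 = 2*5*5/10 + 1 = 6.0000.
        Var[R] = 2*n_A*n_B*(2*n_A*n_B - n_A - n_B) / ((n_A+n_B)^2 * (n_A+n_B-1)) = 2000/900 = 2.2222.
        SD[R] = 1.4907.
Step 4: Continuity-corrected z = (R - 0.5 - E[R]) / SD[R] = (7 - 0.5 - 6.0000) / 1.4907 = 0.3354.
Step 5: Two-sided p-value via normal approximation = 2*(1 - Phi(|z|)) = 0.737316.
Step 6: alpha = 0.05. fail to reject H0.

R = 7, z = 0.3354, p = 0.737316, fail to reject H0.


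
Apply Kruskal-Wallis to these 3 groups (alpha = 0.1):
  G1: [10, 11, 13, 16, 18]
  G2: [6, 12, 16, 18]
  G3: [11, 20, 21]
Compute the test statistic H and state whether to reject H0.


Step 1: Combine all N = 12 observations and assign midranks.
sorted (value, group, rank): (6,G2,1), (10,G1,2), (11,G1,3.5), (11,G3,3.5), (12,G2,5), (13,G1,6), (16,G1,7.5), (16,G2,7.5), (18,G1,9.5), (18,G2,9.5), (20,G3,11), (21,G3,12)
Step 2: Sum ranks within each group.
R_1 = 28.5 (n_1 = 5)
R_2 = 23 (n_2 = 4)
R_3 = 26.5 (n_3 = 3)
Step 3: H = 12/(N(N+1)) * sum(R_i^2/n_i) - 3(N+1)
     = 12/(12*13) * (28.5^2/5 + 23^2/4 + 26.5^2/3) - 3*13
     = 0.076923 * 528.783 - 39
     = 1.675641.
Step 4: Ties present; correction factor C = 1 - 18/(12^3 - 12) = 0.989510. Corrected H = 1.675641 / 0.989510 = 1.693404.
Step 5: Under H0, H ~ chi^2(2); p-value = 0.428827.
Step 6: alpha = 0.1. fail to reject H0.

H = 1.6934, df = 2, p = 0.428827, fail to reject H0.


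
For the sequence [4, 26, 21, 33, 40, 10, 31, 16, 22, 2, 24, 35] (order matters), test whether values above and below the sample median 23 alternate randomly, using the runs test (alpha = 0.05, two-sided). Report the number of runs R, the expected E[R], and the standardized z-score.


Step 1: Compute median = 23; label A = above, B = below.
Labels in order: BABAABABBBAA  (n_A = 6, n_B = 6)
Step 2: Count runs R = 8.
Step 3: Under H0 (random ordering), E[R] = 2*n_A*n_B/(n_A+n_B) + 1 = 2*6*6/12 + 1 = 7.0000.
        Var[R] = 2*n_A*n_B*(2*n_A*n_B - n_A - n_B) / ((n_A+n_B)^2 * (n_A+n_B-1)) = 4320/1584 = 2.7273.
        SD[R] = 1.6514.
Step 4: Continuity-corrected z = (R - 0.5 - E[R]) / SD[R] = (8 - 0.5 - 7.0000) / 1.6514 = 0.3028.
Step 5: Two-sided p-value via normal approximation = 2*(1 - Phi(|z|)) = 0.762069.
Step 6: alpha = 0.05. fail to reject H0.

R = 8, z = 0.3028, p = 0.762069, fail to reject H0.


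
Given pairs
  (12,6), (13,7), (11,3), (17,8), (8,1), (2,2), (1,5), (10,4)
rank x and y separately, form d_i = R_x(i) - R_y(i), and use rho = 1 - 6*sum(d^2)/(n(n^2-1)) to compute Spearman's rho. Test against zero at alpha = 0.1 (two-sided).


Step 1: Rank x and y separately (midranks; no ties here).
rank(x): 12->6, 13->7, 11->5, 17->8, 8->3, 2->2, 1->1, 10->4
rank(y): 6->6, 7->7, 3->3, 8->8, 1->1, 2->2, 5->5, 4->4
Step 2: d_i = R_x(i) - R_y(i); compute d_i^2.
  (6-6)^2=0, (7-7)^2=0, (5-3)^2=4, (8-8)^2=0, (3-1)^2=4, (2-2)^2=0, (1-5)^2=16, (4-4)^2=0
sum(d^2) = 24.
Step 3: rho = 1 - 6*24 / (8*(8^2 - 1)) = 1 - 144/504 = 0.714286.
Step 4: Under H0, t = rho * sqrt((n-2)/(1-rho^2)) = 2.5000 ~ t(6).
Step 5: Two-sided p-value from the t-distribution with 6 df = 0.046528.
Step 6: alpha = 0.1. reject H0.

rho = 0.7143, p = 0.046528, reject H0 at alpha = 0.1.


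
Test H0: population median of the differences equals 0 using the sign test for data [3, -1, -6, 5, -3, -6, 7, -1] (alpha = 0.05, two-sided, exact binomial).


Step 1: Discard zero differences. Original n = 8; n_eff = number of nonzero differences = 8.
Nonzero differences (with sign): +3, -1, -6, +5, -3, -6, +7, -1
Step 2: Count signs: positive = 3, negative = 5.
Step 3: Under H0: P(positive) = 0.5, so the number of positives S ~ Bin(8, 0.5).
Step 4: Two-sided exact p-value = sum of Bin(8,0.5) probabilities at or below the observed probability = 0.726562.
Step 5: alpha = 0.05. fail to reject H0.

n_eff = 8, pos = 3, neg = 5, p = 0.726562, fail to reject H0.


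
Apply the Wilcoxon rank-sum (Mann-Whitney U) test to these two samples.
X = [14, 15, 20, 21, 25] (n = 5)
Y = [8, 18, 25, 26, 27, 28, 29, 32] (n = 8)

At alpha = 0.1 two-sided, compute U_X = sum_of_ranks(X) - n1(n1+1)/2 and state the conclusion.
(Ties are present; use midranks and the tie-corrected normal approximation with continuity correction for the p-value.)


Step 1: Combine and sort all 13 observations; assign midranks.
sorted (value, group): (8,Y), (14,X), (15,X), (18,Y), (20,X), (21,X), (25,X), (25,Y), (26,Y), (27,Y), (28,Y), (29,Y), (32,Y)
ranks: 8->1, 14->2, 15->3, 18->4, 20->5, 21->6, 25->7.5, 25->7.5, 26->9, 27->10, 28->11, 29->12, 32->13
Step 2: Rank sum for X: R1 = 2 + 3 + 5 + 6 + 7.5 = 23.5.
Step 3: U_X = R1 - n1(n1+1)/2 = 23.5 - 5*6/2 = 23.5 - 15 = 8.5.
       U_Y = n1*n2 - U_X = 40 - 8.5 = 31.5.
Step 4: Ties are present, so use the tie-corrected normal approximation (with continuity correction) for the p-value.
Step 5: p-value = 0.106864; compare to alpha = 0.1. fail to reject H0.

U_X = 8.5, p = 0.106864, fail to reject H0 at alpha = 0.1.


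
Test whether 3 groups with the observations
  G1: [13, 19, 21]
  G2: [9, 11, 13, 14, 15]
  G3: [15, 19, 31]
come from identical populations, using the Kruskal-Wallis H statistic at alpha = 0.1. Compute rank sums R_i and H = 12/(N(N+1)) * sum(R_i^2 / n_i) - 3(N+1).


Step 1: Combine all N = 11 observations and assign midranks.
sorted (value, group, rank): (9,G2,1), (11,G2,2), (13,G1,3.5), (13,G2,3.5), (14,G2,5), (15,G2,6.5), (15,G3,6.5), (19,G1,8.5), (19,G3,8.5), (21,G1,10), (31,G3,11)
Step 2: Sum ranks within each group.
R_1 = 22 (n_1 = 3)
R_2 = 18 (n_2 = 5)
R_3 = 26 (n_3 = 3)
Step 3: H = 12/(N(N+1)) * sum(R_i^2/n_i) - 3(N+1)
     = 12/(11*12) * (22^2/3 + 18^2/5 + 26^2/3) - 3*12
     = 0.090909 * 451.467 - 36
     = 5.042424.
Step 4: Ties present; correction factor C = 1 - 18/(11^3 - 11) = 0.986364. Corrected H = 5.042424 / 0.986364 = 5.112135.
Step 5: Under H0, H ~ chi^2(2); p-value = 0.077609.
Step 6: alpha = 0.1. reject H0.

H = 5.1121, df = 2, p = 0.077609, reject H0.


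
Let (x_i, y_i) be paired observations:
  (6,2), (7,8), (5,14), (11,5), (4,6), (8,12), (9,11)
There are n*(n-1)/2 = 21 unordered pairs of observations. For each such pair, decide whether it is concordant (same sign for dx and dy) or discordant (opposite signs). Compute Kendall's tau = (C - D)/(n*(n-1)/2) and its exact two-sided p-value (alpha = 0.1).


Step 1: Enumerate the 21 unordered pairs (i,j) with i<j and classify each by sign(x_j-x_i) * sign(y_j-y_i).
  (1,2):dx=+1,dy=+6->C; (1,3):dx=-1,dy=+12->D; (1,4):dx=+5,dy=+3->C; (1,5):dx=-2,dy=+4->D
  (1,6):dx=+2,dy=+10->C; (1,7):dx=+3,dy=+9->C; (2,3):dx=-2,dy=+6->D; (2,4):dx=+4,dy=-3->D
  (2,5):dx=-3,dy=-2->C; (2,6):dx=+1,dy=+4->C; (2,7):dx=+2,dy=+3->C; (3,4):dx=+6,dy=-9->D
  (3,5):dx=-1,dy=-8->C; (3,6):dx=+3,dy=-2->D; (3,7):dx=+4,dy=-3->D; (4,5):dx=-7,dy=+1->D
  (4,6):dx=-3,dy=+7->D; (4,7):dx=-2,dy=+6->D; (5,6):dx=+4,dy=+6->C; (5,7):dx=+5,dy=+5->C
  (6,7):dx=+1,dy=-1->D
Step 2: C = 10, D = 11, total pairs = 21.
Step 3: tau = (C - D)/(n(n-1)/2) = (10 - 11)/21 = -0.047619.
Step 4: Exact two-sided p-value (enumerate n! = 5040 permutations of y under H0): p = 1.000000.
Step 5: alpha = 0.1. fail to reject H0.

tau_b = -0.0476 (C=10, D=11), p = 1.000000, fail to reject H0.


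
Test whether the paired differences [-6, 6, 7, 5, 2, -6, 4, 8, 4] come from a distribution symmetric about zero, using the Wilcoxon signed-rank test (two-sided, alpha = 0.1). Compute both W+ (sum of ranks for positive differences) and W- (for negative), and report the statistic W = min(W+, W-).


Step 1: Drop any zero differences (none here) and take |d_i|.
|d| = [6, 6, 7, 5, 2, 6, 4, 8, 4]
Step 2: Midrank |d_i| (ties get averaged ranks).
ranks: |6|->6, |6|->6, |7|->8, |5|->4, |2|->1, |6|->6, |4|->2.5, |8|->9, |4|->2.5
Step 3: Attach original signs; sum ranks with positive sign and with negative sign.
W+ = 6 + 8 + 4 + 1 + 2.5 + 9 + 2.5 = 33
W- = 6 + 6 = 12
(Check: W+ + W- = 45 should equal n(n+1)/2 = 45.)
Step 4: Test statistic W = min(W+, W-) = 12.
Step 5: Ties in |d|, so use the tie-corrected normal approximation.
        E[W] = n(n+1)/4 = 9*10/4 = 22.5.
        Tie groups: |d|=4 (t=2), |d|=6 (t=3); sum(t^3 - t) = 30.
        Var[W] = n(n+1)(2n+1)/24 - sum(t^3-t)/48 = 1710/24 - 30/48 = 70.625.
        z = (W - E[W]) / sqrt(Var[W]) = (12 - 22.5) / 8.4039 = -1.2494.
        Two-sided p = 2*Phi(z) = 0.211510.
Step 6: alpha = 0.1. fail to reject H0.

W+ = 33, W- = 12, W = min = 12, p = 0.211510, fail to reject H0.


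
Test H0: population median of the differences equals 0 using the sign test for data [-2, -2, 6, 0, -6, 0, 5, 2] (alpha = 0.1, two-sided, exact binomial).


Step 1: Discard zero differences. Original n = 8; n_eff = number of nonzero differences = 6.
Nonzero differences (with sign): -2, -2, +6, -6, +5, +2
Step 2: Count signs: positive = 3, negative = 3.
Step 3: Under H0: P(positive) = 0.5, so the number of positives S ~ Bin(6, 0.5).
Step 4: Two-sided exact p-value = sum of Bin(6,0.5) probabilities at or below the observed probability = 1.000000.
Step 5: alpha = 0.1. fail to reject H0.

n_eff = 6, pos = 3, neg = 3, p = 1.000000, fail to reject H0.


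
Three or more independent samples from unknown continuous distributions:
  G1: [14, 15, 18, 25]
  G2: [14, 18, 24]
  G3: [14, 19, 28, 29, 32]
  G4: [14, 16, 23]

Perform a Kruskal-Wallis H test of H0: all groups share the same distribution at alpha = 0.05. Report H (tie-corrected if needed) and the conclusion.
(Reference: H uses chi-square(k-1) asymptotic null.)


Step 1: Combine all N = 15 observations and assign midranks.
sorted (value, group, rank): (14,G1,2.5), (14,G2,2.5), (14,G3,2.5), (14,G4,2.5), (15,G1,5), (16,G4,6), (18,G1,7.5), (18,G2,7.5), (19,G3,9), (23,G4,10), (24,G2,11), (25,G1,12), (28,G3,13), (29,G3,14), (32,G3,15)
Step 2: Sum ranks within each group.
R_1 = 27 (n_1 = 4)
R_2 = 21 (n_2 = 3)
R_3 = 53.5 (n_3 = 5)
R_4 = 18.5 (n_4 = 3)
Step 3: H = 12/(N(N+1)) * sum(R_i^2/n_i) - 3(N+1)
     = 12/(15*16) * (27^2/4 + 21^2/3 + 53.5^2/5 + 18.5^2/3) - 3*16
     = 0.050000 * 1015.78 - 48
     = 2.789167.
Step 4: Ties present; correction factor C = 1 - 66/(15^3 - 15) = 0.980357. Corrected H = 2.789167 / 0.980357 = 2.845052.
Step 5: Under H0, H ~ chi^2(3); p-value = 0.416137.
Step 6: alpha = 0.05. fail to reject H0.

H = 2.8451, df = 3, p = 0.416137, fail to reject H0.


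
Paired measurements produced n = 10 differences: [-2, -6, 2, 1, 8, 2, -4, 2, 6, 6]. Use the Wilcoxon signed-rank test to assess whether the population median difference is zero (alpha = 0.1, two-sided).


Step 1: Drop any zero differences (none here) and take |d_i|.
|d| = [2, 6, 2, 1, 8, 2, 4, 2, 6, 6]
Step 2: Midrank |d_i| (ties get averaged ranks).
ranks: |2|->3.5, |6|->8, |2|->3.5, |1|->1, |8|->10, |2|->3.5, |4|->6, |2|->3.5, |6|->8, |6|->8
Step 3: Attach original signs; sum ranks with positive sign and with negative sign.
W+ = 3.5 + 1 + 10 + 3.5 + 3.5 + 8 + 8 = 37.5
W- = 3.5 + 8 + 6 = 17.5
(Check: W+ + W- = 55 should equal n(n+1)/2 = 55.)
Step 4: Test statistic W = min(W+, W-) = 17.5.
Step 5: Ties in |d|, so use the tie-corrected normal approximation.
        E[W] = n(n+1)/4 = 10*11/4 = 27.5.
        Tie groups: |d|=2 (t=4), |d|=6 (t=3); sum(t^3 - t) = 84.
        Var[W] = n(n+1)(2n+1)/24 - sum(t^3-t)/48 = 2310/24 - 84/48 = 94.5.
        z = (W - E[W]) / sqrt(Var[W]) = (17.5 - 27.5) / 9.7211 = -1.0287.
        Two-sided p = 2*Phi(z) = 0.303626.
Step 6: alpha = 0.1. fail to reject H0.

W+ = 37.5, W- = 17.5, W = min = 17.5, p = 0.303626, fail to reject H0.


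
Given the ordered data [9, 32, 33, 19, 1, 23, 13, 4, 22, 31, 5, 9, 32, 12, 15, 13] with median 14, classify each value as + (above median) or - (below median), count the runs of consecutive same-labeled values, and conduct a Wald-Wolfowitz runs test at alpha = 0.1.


Step 1: Compute median = 14; label A = above, B = below.
Labels in order: BAAABABBAABBABAB  (n_A = 8, n_B = 8)
Step 2: Count runs R = 11.
Step 3: Under H0 (random ordering), E[R] = 2*n_A*n_B/(n_A+n_B) + 1 = 2*8*8/16 + 1 = 9.0000.
        Var[R] = 2*n_A*n_B*(2*n_A*n_B - n_A - n_B) / ((n_A+n_B)^2 * (n_A+n_B-1)) = 14336/3840 = 3.7333.
        SD[R] = 1.9322.
Step 4: Continuity-corrected z = (R - 0.5 - E[R]) / SD[R] = (11 - 0.5 - 9.0000) / 1.9322 = 0.7763.
Step 5: Two-sided p-value via normal approximation = 2*(1 - Phi(|z|)) = 0.437558.
Step 6: alpha = 0.1. fail to reject H0.

R = 11, z = 0.7763, p = 0.437558, fail to reject H0.


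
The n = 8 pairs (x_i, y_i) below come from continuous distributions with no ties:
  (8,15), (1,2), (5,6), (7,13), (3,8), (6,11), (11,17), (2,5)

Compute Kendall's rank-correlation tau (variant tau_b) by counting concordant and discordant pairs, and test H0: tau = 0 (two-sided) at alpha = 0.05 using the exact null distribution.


Step 1: Enumerate the 28 unordered pairs (i,j) with i<j and classify each by sign(x_j-x_i) * sign(y_j-y_i).
  (1,2):dx=-7,dy=-13->C; (1,3):dx=-3,dy=-9->C; (1,4):dx=-1,dy=-2->C; (1,5):dx=-5,dy=-7->C
  (1,6):dx=-2,dy=-4->C; (1,7):dx=+3,dy=+2->C; (1,8):dx=-6,dy=-10->C; (2,3):dx=+4,dy=+4->C
  (2,4):dx=+6,dy=+11->C; (2,5):dx=+2,dy=+6->C; (2,6):dx=+5,dy=+9->C; (2,7):dx=+10,dy=+15->C
  (2,8):dx=+1,dy=+3->C; (3,4):dx=+2,dy=+7->C; (3,5):dx=-2,dy=+2->D; (3,6):dx=+1,dy=+5->C
  (3,7):dx=+6,dy=+11->C; (3,8):dx=-3,dy=-1->C; (4,5):dx=-4,dy=-5->C; (4,6):dx=-1,dy=-2->C
  (4,7):dx=+4,dy=+4->C; (4,8):dx=-5,dy=-8->C; (5,6):dx=+3,dy=+3->C; (5,7):dx=+8,dy=+9->C
  (5,8):dx=-1,dy=-3->C; (6,7):dx=+5,dy=+6->C; (6,8):dx=-4,dy=-6->C; (7,8):dx=-9,dy=-12->C
Step 2: C = 27, D = 1, total pairs = 28.
Step 3: tau = (C - D)/(n(n-1)/2) = (27 - 1)/28 = 0.928571.
Step 4: Exact two-sided p-value (enumerate n! = 40320 permutations of y under H0): p = 0.000397.
Step 5: alpha = 0.05. reject H0.

tau_b = 0.9286 (C=27, D=1), p = 0.000397, reject H0.


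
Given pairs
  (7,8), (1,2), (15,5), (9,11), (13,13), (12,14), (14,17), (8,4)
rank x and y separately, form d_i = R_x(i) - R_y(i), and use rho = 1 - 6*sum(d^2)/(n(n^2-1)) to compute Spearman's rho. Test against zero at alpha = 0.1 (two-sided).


Step 1: Rank x and y separately (midranks; no ties here).
rank(x): 7->2, 1->1, 15->8, 9->4, 13->6, 12->5, 14->7, 8->3
rank(y): 8->4, 2->1, 5->3, 11->5, 13->6, 14->7, 17->8, 4->2
Step 2: d_i = R_x(i) - R_y(i); compute d_i^2.
  (2-4)^2=4, (1-1)^2=0, (8-3)^2=25, (4-5)^2=1, (6-6)^2=0, (5-7)^2=4, (7-8)^2=1, (3-2)^2=1
sum(d^2) = 36.
Step 3: rho = 1 - 6*36 / (8*(8^2 - 1)) = 1 - 216/504 = 0.571429.
Step 4: Under H0, t = rho * sqrt((n-2)/(1-rho^2)) = 1.7056 ~ t(6).
Step 5: Two-sided p-value from the t-distribution with 6 df = 0.138960.
Step 6: alpha = 0.1. fail to reject H0.

rho = 0.5714, p = 0.138960, fail to reject H0 at alpha = 0.1.


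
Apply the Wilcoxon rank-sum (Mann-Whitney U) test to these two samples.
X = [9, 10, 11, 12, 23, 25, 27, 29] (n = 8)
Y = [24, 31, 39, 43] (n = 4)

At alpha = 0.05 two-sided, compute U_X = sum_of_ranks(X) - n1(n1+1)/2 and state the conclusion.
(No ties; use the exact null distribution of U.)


Step 1: Combine and sort all 12 observations; assign midranks.
sorted (value, group): (9,X), (10,X), (11,X), (12,X), (23,X), (24,Y), (25,X), (27,X), (29,X), (31,Y), (39,Y), (43,Y)
ranks: 9->1, 10->2, 11->3, 12->4, 23->5, 24->6, 25->7, 27->8, 29->9, 31->10, 39->11, 43->12
Step 2: Rank sum for X: R1 = 1 + 2 + 3 + 4 + 5 + 7 + 8 + 9 = 39.
Step 3: U_X = R1 - n1(n1+1)/2 = 39 - 8*9/2 = 39 - 36 = 3.
       U_Y = n1*n2 - U_X = 32 - 3 = 29.
Step 4: No ties, so the exact null distribution of U (based on enumerating the C(12,8) = 495 equally likely rank assignments) gives the two-sided p-value.
Step 5: p-value = 0.028283; compare to alpha = 0.05. reject H0.

U_X = 3, p = 0.028283, reject H0 at alpha = 0.05.


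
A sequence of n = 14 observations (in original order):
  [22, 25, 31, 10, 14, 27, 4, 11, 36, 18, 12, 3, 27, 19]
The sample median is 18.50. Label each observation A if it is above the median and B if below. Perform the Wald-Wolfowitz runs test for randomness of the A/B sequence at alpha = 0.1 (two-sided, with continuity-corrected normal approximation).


Step 1: Compute median = 18.50; label A = above, B = below.
Labels in order: AAABBABBABBBAA  (n_A = 7, n_B = 7)
Step 2: Count runs R = 7.
Step 3: Under H0 (random ordering), E[R] = 2*n_A*n_B/(n_A+n_B) + 1 = 2*7*7/14 + 1 = 8.0000.
        Var[R] = 2*n_A*n_B*(2*n_A*n_B - n_A - n_B) / ((n_A+n_B)^2 * (n_A+n_B-1)) = 8232/2548 = 3.2308.
        SD[R] = 1.7974.
Step 4: Continuity-corrected z = (R + 0.5 - E[R]) / SD[R] = (7 + 0.5 - 8.0000) / 1.7974 = -0.2782.
Step 5: Two-sided p-value via normal approximation = 2*(1 - Phi(|z|)) = 0.780879.
Step 6: alpha = 0.1. fail to reject H0.

R = 7, z = -0.2782, p = 0.780879, fail to reject H0.


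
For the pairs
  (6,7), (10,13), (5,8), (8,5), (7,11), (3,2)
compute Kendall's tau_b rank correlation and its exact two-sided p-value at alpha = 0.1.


Step 1: Enumerate the 15 unordered pairs (i,j) with i<j and classify each by sign(x_j-x_i) * sign(y_j-y_i).
  (1,2):dx=+4,dy=+6->C; (1,3):dx=-1,dy=+1->D; (1,4):dx=+2,dy=-2->D; (1,5):dx=+1,dy=+4->C
  (1,6):dx=-3,dy=-5->C; (2,3):dx=-5,dy=-5->C; (2,4):dx=-2,dy=-8->C; (2,5):dx=-3,dy=-2->C
  (2,6):dx=-7,dy=-11->C; (3,4):dx=+3,dy=-3->D; (3,5):dx=+2,dy=+3->C; (3,6):dx=-2,dy=-6->C
  (4,5):dx=-1,dy=+6->D; (4,6):dx=-5,dy=-3->C; (5,6):dx=-4,dy=-9->C
Step 2: C = 11, D = 4, total pairs = 15.
Step 3: tau = (C - D)/(n(n-1)/2) = (11 - 4)/15 = 0.466667.
Step 4: Exact two-sided p-value (enumerate n! = 720 permutations of y under H0): p = 0.272222.
Step 5: alpha = 0.1. fail to reject H0.

tau_b = 0.4667 (C=11, D=4), p = 0.272222, fail to reject H0.
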